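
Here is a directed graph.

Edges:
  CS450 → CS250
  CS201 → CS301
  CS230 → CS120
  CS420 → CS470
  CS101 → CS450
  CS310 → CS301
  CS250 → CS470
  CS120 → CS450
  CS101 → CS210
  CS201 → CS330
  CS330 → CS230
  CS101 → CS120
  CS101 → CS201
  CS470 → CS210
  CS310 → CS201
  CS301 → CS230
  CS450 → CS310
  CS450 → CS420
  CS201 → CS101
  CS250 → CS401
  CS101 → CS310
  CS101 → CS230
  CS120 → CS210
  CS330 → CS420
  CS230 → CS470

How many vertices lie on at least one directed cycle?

A vertex is on a directed cycle iff it belongs to a strongly connected component of size ≥ 2 (or has a self-loop).
The vertices on cycles are {CS101, CS120, CS201, CS230, CS301, CS310, CS330, CS450} — 8 in total.

8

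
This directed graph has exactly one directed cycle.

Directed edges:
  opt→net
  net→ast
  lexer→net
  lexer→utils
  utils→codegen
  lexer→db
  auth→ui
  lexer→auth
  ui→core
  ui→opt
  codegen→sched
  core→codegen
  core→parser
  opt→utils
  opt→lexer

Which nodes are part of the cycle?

ui, opt, auth, lexer

DFS with gray/black marking from lexer:
lexer gray
  auth gray
    ui gray
      opt gray
        opt→lexer: lexer is gray → back edge
Back edge closes the cycle lexer → auth → ui → opt → lexer; its vertices are {ui, opt, auth, lexer}.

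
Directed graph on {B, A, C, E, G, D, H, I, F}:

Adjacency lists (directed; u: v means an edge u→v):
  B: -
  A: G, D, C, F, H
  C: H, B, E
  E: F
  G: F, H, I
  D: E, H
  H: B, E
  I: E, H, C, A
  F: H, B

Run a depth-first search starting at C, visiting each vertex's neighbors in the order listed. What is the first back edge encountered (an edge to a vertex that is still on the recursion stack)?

F->H

DFS from C (visiting each vertex's neighbors in the order listed); mark gray on enter, black on exit:
C gray
  H gray
    B gray
    B black
    E gray
      F gray
        F→H: H is gray → back edge
First back edge: F → H.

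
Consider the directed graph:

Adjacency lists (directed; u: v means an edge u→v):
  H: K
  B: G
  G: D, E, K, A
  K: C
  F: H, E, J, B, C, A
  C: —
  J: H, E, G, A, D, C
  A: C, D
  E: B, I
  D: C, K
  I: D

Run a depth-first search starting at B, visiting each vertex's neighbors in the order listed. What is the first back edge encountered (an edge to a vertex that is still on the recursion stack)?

E->B

DFS from B (visiting each vertex's neighbors in the order listed); mark gray on enter, black on exit:
B gray
  G gray
    D gray
      C gray
      C black
      K gray
        K→C: C black — skip
      K black
    D black
    E gray
      E→B: B is gray → back edge
First back edge: E → B.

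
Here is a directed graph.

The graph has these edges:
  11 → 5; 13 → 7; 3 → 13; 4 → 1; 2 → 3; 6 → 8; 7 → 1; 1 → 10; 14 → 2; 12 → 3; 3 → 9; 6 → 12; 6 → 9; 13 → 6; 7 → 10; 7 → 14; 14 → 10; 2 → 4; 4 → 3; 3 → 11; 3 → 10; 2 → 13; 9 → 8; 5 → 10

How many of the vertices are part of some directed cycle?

A vertex is on a directed cycle iff it belongs to a strongly connected component of size ≥ 2 (or has a self-loop).
The vertices on cycles are {2, 3, 4, 6, 7, 12, 13, 14} — 8 in total.

8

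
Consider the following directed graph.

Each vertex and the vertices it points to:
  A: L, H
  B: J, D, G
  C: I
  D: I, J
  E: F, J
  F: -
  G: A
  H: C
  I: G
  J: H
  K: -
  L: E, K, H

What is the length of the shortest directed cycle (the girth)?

For each vertex v, BFS finds the shortest path from v back to v.
The shortest such closed walk is G → A → H → C → I → G, length 5.

5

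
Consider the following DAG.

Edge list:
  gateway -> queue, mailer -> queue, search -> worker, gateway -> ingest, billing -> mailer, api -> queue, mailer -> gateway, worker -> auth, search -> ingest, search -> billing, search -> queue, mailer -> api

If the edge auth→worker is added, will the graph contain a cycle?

Yes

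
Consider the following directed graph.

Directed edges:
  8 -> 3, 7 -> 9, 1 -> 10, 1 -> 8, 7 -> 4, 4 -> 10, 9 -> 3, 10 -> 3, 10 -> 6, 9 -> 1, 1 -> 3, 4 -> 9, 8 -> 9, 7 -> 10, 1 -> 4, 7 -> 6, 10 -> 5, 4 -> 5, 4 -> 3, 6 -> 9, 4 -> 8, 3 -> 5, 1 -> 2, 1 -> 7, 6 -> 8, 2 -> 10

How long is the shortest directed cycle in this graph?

For each vertex v, BFS finds the shortest path from v back to v.
The shortest such closed walk is 1 → 7 → 9 → 1, length 3.

3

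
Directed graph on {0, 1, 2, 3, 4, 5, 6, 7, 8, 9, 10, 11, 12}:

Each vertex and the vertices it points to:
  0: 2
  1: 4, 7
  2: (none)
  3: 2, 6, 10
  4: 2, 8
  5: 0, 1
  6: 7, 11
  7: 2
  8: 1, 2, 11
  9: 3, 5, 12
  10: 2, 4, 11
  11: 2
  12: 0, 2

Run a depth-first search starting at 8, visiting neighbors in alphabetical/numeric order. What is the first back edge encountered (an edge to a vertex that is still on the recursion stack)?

4→8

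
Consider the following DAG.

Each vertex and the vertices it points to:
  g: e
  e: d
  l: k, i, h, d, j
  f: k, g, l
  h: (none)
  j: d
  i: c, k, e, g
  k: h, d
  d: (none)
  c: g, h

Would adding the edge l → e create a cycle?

No

Adding l→e creates a cycle iff e can already reach l.
Explore from e: no path reaches l. The graph stays acyclic.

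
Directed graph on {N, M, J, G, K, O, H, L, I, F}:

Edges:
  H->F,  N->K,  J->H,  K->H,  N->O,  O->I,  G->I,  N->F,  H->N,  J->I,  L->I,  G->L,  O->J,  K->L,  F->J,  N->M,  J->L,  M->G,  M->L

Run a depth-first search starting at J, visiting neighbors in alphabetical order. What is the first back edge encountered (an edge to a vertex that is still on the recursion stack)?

F→J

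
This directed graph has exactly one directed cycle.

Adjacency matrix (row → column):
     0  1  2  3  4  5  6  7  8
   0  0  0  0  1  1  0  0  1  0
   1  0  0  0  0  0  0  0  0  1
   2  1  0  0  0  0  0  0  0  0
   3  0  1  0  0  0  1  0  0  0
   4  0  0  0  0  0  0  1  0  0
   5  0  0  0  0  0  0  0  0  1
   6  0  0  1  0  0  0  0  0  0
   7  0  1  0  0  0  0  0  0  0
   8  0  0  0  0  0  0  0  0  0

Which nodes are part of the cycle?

DFS with gray/black marking from 0:
0 gray
  3 gray
    5 gray
      8 gray
      8 black
    5 black
    1 gray
      1→8: 8 black — skip
    1 black
  3 black
  4 gray
    6 gray
      2 gray
        2→0: 0 is gray → back edge
Back edge closes the cycle 0 → 4 → 6 → 2 → 0; its vertices are {0, 2, 4, 6}.

0, 2, 4, 6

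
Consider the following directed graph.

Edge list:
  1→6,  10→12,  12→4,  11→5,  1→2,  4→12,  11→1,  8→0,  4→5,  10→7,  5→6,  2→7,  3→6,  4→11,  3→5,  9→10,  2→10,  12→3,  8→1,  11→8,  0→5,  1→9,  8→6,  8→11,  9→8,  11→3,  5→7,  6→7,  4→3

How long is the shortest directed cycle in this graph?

2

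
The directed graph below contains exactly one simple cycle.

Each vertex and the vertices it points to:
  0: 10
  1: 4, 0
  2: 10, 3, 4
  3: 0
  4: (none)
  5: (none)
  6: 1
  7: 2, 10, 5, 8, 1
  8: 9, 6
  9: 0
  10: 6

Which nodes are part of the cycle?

DFS with gray/black marking from 6:
6 gray
  1 gray
    4 gray
    4 black
    0 gray
      10 gray
        10→6: 6 is gray → back edge
Back edge closes the cycle 6 → 1 → 0 → 10 → 6; its vertices are {0, 1, 6, 10}.

0, 1, 6, 10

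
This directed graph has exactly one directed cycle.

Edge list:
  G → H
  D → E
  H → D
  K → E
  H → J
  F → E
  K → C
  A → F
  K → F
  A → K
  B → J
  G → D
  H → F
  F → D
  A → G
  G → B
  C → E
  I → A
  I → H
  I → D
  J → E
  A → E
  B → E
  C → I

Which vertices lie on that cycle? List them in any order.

DFS with gray/black marking from I:
I gray
  H gray
    F gray
      D gray
        E gray
        E black
      D black
      F→E: E black — skip
    F black
    J gray
      J→E: E black — skip
    J black
    H→D: D black — skip
  H black
  I→D: D black — skip
  A gray
    A→E: E black — skip
    A→F: F black — skip
    G gray
      G→H: H black — skip
      G→D: D black — skip
      B gray
        B→J: J black — skip
        B→E: E black — skip
      B black
    G black
    K gray
      K→E: E black — skip
      K→F: F black — skip
      C gray
        C→E: E black — skip
        C→I: I is gray → back edge
Back edge closes the cycle I → A → K → C → I; its vertices are {A, C, I, K}.

A, C, I, K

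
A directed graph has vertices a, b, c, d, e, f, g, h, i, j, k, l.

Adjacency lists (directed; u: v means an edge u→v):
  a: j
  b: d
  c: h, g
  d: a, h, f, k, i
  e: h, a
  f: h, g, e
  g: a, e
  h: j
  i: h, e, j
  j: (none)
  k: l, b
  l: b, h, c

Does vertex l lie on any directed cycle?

l is on a cycle iff l can reach itself via ≥1 edge.
l → b → d → k → l — yes.

Yes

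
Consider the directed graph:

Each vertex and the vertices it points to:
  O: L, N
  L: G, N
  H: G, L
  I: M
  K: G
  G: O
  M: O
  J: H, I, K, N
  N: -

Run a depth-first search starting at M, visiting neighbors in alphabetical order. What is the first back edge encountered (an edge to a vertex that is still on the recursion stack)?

DFS from M (visiting neighbors in alphabetical order); mark gray on enter, black on exit:
M gray
  O gray
    L gray
      G gray
        G→O: O is gray → back edge
First back edge: G → O.

G→O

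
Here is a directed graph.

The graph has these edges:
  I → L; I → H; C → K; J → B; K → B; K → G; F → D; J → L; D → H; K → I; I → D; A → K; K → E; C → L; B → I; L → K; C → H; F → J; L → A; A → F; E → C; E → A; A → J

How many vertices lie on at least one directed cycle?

9

A vertex is on a directed cycle iff it belongs to a strongly connected component of size ≥ 2 (or has a self-loop).
The vertices on cycles are {A, B, C, E, F, I, J, K, L} — 9 in total.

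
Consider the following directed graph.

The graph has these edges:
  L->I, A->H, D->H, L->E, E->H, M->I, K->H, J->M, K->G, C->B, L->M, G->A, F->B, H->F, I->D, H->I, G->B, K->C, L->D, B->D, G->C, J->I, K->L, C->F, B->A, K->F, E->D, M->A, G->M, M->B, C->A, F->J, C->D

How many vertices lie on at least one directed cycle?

8

A vertex is on a directed cycle iff it belongs to a strongly connected component of size ≥ 2 (or has a self-loop).
The vertices on cycles are {A, B, D, F, H, I, J, M} — 8 in total.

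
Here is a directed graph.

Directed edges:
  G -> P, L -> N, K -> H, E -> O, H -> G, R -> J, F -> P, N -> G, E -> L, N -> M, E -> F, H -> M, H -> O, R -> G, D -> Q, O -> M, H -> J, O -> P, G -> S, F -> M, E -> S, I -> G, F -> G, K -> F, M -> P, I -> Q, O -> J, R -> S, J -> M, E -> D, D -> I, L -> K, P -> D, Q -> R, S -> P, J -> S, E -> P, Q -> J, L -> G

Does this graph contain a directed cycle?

Yes

DFS with white/gray/black marking, starting from H:
H gray
  G gray
    S gray
      P gray
        D gray
          I gray
            Q gray
              R gray
                R→S: S is gray → back edge
Back edge found, so a cycle exists: S → P → D → I → Q → R → S.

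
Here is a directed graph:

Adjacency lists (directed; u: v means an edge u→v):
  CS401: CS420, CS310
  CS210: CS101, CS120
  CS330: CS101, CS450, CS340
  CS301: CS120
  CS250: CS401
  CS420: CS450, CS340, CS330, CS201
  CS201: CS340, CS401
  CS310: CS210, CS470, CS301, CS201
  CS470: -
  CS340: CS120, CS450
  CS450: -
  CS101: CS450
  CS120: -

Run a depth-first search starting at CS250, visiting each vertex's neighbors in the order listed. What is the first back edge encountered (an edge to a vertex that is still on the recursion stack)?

CS201->CS401

DFS from CS250 (visiting each vertex's neighbors in the order listed); mark gray on enter, black on exit:
CS250 gray
  CS401 gray
    CS420 gray
      CS450 gray
      CS450 black
      CS340 gray
        CS120 gray
        CS120 black
        CS340→CS450: CS450 black — skip
      CS340 black
      CS330 gray
        CS101 gray
          CS101→CS450: CS450 black — skip
        CS101 black
        CS330→CS450: CS450 black — skip
        CS330→CS340: CS340 black — skip
      CS330 black
      CS201 gray
        CS201→CS340: CS340 black — skip
        CS201→CS401: CS401 is gray → back edge
First back edge: CS201 → CS401.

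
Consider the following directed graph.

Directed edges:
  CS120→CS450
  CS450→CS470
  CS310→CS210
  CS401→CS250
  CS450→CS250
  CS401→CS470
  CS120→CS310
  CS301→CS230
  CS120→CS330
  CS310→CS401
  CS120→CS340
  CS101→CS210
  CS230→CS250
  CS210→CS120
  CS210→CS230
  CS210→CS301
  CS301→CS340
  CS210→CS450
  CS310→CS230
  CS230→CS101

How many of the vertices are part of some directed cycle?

6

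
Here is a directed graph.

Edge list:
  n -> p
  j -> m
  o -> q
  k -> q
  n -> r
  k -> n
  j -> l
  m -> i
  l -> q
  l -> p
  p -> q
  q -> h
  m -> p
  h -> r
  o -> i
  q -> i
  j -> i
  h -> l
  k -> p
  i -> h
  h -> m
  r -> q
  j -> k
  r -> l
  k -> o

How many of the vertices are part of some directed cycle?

7

A vertex is on a directed cycle iff it belongs to a strongly connected component of size ≥ 2 (or has a self-loop).
The vertices on cycles are {h, i, l, m, p, q, r} — 7 in total.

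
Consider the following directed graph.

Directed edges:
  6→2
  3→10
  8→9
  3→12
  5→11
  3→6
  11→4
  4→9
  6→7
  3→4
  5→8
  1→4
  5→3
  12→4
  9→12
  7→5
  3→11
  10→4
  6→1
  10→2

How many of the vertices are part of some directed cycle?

7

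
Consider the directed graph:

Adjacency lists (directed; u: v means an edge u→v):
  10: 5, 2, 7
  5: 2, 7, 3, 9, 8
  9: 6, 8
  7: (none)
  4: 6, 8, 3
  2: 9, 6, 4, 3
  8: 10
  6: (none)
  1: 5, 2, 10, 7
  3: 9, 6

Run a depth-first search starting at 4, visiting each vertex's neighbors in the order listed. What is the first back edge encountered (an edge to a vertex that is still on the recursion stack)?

9→8

DFS from 4 (visiting each vertex's neighbors in the order listed); mark gray on enter, black on exit:
4 gray
  6 gray
  6 black
  8 gray
    10 gray
      5 gray
        2 gray
          9 gray
            9→6: 6 black — skip
            9→8: 8 is gray → back edge
First back edge: 9 → 8.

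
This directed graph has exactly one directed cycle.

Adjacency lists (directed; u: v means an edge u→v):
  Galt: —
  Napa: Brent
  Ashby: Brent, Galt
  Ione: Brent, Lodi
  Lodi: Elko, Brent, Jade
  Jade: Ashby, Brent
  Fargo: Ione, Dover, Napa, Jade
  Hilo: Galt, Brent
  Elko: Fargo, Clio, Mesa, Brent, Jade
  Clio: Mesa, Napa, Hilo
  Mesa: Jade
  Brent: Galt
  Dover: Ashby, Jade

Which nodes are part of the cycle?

DFS with gray/black marking from Elko:
Elko gray
  Fargo gray
    Ione gray
      Brent gray
        Galt gray
        Galt black
      Brent black
      Lodi gray
        Lodi→Elko: Elko is gray → back edge
Back edge closes the cycle Elko → Fargo → Ione → Lodi → Elko; its vertices are {Elko, Ione, Lodi, Fargo}.

Elko, Ione, Lodi, Fargo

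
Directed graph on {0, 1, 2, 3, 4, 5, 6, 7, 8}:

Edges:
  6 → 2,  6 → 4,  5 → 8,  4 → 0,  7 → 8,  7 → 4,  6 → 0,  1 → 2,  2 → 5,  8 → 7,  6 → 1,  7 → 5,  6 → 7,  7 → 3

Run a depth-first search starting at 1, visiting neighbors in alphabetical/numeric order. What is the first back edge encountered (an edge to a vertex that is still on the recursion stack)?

DFS from 1 (visiting neighbors in alphabetical/numeric order); mark gray on enter, black on exit:
1 gray
  2 gray
    5 gray
      8 gray
        7 gray
          3 gray
          3 black
          4 gray
            0 gray
            0 black
          4 black
          7→5: 5 is gray → back edge
First back edge: 7 → 5.

7→5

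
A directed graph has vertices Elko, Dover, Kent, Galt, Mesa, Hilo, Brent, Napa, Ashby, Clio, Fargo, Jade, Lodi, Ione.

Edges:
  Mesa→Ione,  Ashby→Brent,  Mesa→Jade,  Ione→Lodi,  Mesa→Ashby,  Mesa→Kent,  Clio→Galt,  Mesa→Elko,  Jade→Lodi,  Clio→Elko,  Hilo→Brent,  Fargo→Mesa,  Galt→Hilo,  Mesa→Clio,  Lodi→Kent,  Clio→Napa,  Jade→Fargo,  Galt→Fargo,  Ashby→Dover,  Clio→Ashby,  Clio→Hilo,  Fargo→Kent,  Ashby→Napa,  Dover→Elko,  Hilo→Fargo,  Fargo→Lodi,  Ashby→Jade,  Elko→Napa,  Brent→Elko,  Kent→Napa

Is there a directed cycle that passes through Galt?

Yes

Galt is on a cycle iff Galt can reach itself via ≥1 edge.
Galt → Fargo → Mesa → Clio → Galt — yes.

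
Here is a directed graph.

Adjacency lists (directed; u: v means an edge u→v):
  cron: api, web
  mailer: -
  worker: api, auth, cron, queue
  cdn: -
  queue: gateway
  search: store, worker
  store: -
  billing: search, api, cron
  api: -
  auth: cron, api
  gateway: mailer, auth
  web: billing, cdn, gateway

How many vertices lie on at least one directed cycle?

A vertex is on a directed cycle iff it belongs to a strongly connected component of size ≥ 2 (or has a self-loop).
The vertices on cycles are {web, auth, cron, queue, search, worker, billing, gateway} — 8 in total.

8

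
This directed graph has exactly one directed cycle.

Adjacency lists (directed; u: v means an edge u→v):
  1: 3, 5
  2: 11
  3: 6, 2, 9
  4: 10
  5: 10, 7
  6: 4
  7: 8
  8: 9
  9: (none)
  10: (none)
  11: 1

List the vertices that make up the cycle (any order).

DFS with gray/black marking from 1:
1 gray
  3 gray
    6 gray
      4 gray
        10 gray
        10 black
      4 black
    6 black
    2 gray
      11 gray
        11→1: 1 is gray → back edge
Back edge closes the cycle 1 → 3 → 2 → 11 → 1; its vertices are {1, 2, 3, 11}.

1, 2, 3, 11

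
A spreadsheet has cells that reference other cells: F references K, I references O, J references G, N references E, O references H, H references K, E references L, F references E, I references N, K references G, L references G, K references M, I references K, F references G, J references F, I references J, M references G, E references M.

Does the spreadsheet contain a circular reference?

No

DFS with white/gray/black marking, starting from K:
K gray
  M gray
    G gray
    G black
  M black
  K→G: G black — skip
K black
E gray
  E→M: M black — skip
  L gray
    L→G: G black — skip
  L black
E black
F gray
  F→G: G black — skip
  F→K: K black — skip
  F→E: E black — skip
F black
H gray
  H→K: K black — skip
H black
I gray
  J gray
    J→G: G black — skip
    J→F: F black — skip
  J black
  O gray
    O→H: H black — skip
  O black
  N gray
    N→E: E black — skip
  N black
  I→K: K black — skip
I black
Every edge goes to a white or black vertex — no back edge, so the graph is acyclic.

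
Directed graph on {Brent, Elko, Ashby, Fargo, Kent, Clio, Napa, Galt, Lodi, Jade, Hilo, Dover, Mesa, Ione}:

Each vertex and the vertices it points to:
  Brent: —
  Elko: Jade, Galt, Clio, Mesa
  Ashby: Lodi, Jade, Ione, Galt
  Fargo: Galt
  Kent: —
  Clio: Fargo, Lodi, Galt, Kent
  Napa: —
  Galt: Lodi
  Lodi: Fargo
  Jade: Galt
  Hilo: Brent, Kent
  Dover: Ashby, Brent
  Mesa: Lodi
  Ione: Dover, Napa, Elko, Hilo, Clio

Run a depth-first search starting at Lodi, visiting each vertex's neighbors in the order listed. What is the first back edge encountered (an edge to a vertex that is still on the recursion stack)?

DFS from Lodi (visiting each vertex's neighbors in the order listed); mark gray on enter, black on exit:
Lodi gray
  Fargo gray
    Galt gray
      Galt→Lodi: Lodi is gray → back edge
First back edge: Galt → Lodi.

Galt->Lodi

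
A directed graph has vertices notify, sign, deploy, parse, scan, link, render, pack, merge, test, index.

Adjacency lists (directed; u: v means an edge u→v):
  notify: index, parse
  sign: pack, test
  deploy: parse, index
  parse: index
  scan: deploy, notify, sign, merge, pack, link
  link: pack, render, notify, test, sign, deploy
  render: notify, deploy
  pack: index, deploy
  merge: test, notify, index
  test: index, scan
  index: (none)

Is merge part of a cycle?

merge is on a cycle iff merge can reach itself via ≥1 edge.
merge → test → scan → merge — yes.

Yes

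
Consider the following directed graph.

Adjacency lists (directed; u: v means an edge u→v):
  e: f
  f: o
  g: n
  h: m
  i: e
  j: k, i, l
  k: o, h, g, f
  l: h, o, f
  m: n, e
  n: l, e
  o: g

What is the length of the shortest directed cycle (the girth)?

4

For each vertex v, BFS finds the shortest path from v back to v.
The shortest such closed walk is l → h → m → n → l, length 4.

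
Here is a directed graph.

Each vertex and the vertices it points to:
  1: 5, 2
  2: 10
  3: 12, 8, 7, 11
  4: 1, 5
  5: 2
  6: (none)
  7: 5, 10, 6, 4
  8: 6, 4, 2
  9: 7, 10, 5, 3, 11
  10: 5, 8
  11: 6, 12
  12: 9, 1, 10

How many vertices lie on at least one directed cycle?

A vertex is on a directed cycle iff it belongs to a strongly connected component of size ≥ 2 (or has a self-loop).
The vertices on cycles are {1, 2, 3, 4, 5, 8, 9, 10, 11, 12} — 10 in total.

10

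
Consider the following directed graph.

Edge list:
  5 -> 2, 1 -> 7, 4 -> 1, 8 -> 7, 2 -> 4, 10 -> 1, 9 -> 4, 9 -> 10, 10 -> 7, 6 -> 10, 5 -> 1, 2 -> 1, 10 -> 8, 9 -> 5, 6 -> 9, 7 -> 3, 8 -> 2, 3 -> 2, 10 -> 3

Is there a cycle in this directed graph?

Yes

DFS with white/gray/black marking, starting from 10:
10 gray
  7 gray
    3 gray
      2 gray
        1 gray
          1→7: 7 is gray → back edge
Back edge found, so a cycle exists: 7 → 3 → 2 → 1 → 7.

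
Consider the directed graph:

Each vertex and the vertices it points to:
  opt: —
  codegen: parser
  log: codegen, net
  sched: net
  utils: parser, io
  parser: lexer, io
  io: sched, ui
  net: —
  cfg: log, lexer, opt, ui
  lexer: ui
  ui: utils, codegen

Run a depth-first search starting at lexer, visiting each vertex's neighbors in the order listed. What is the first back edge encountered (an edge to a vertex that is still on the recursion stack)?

parser→lexer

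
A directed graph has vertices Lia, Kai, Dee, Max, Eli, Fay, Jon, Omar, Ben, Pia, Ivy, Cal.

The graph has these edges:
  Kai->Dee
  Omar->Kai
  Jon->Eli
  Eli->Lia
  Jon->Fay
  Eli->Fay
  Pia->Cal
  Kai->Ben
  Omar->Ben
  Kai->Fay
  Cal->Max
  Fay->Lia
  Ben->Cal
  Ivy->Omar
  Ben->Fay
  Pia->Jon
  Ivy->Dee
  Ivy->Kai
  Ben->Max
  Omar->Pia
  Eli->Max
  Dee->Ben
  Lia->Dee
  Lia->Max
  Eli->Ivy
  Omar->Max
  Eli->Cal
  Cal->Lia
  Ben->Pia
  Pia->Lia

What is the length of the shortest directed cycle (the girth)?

4

For each vertex v, BFS finds the shortest path from v back to v.
The shortest such closed walk is Pia → Lia → Dee → Ben → Pia, length 4.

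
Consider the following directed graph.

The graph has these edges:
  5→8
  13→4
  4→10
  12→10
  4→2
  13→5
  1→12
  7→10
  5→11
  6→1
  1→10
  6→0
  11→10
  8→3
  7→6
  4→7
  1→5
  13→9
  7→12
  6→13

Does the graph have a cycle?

DFS with white/gray/black marking, starting from 11:
11 gray
  10 gray
  10 black
11 black
0 gray
0 black
1 gray
  1→10: 10 black — skip
  5 gray
    5→11: 11 black — skip
    8 gray
      3 gray
      3 black
    8 black
  5 black
  12 gray
    12→10: 10 black — skip
  12 black
1 black
2 gray
2 black
4 gray
  4→2: 2 black — skip
  4→10: 10 black — skip
  7 gray
    6 gray
      6→1: 1 black — skip
      6→0: 0 black — skip
      13 gray
        13→4: 4 is gray → back edge
Back edge found, so a cycle exists: 4 → 7 → 6 → 13 → 4.

Yes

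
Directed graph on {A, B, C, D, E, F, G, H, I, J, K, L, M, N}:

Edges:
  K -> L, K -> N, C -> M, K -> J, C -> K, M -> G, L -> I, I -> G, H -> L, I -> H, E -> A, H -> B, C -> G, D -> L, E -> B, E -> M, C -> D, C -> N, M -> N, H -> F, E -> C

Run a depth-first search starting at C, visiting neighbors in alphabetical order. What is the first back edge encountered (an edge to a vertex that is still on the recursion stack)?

H->L

DFS from C (visiting neighbors in alphabetical order); mark gray on enter, black on exit:
C gray
  D gray
    L gray
      I gray
        G gray
        G black
        H gray
          B gray
          B black
          F gray
          F black
          H→L: L is gray → back edge
First back edge: H → L.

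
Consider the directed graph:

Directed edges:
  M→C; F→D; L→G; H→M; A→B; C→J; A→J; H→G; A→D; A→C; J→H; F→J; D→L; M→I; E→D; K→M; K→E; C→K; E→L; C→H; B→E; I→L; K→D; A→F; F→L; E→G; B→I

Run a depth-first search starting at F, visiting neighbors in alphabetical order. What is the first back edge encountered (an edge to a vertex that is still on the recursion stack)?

DFS from F (visiting neighbors in alphabetical order); mark gray on enter, black on exit:
F gray
  D gray
    L gray
      G gray
      G black
    L black
  D black
  J gray
    H gray
      H→G: G black — skip
      M gray
        C gray
          C→H: H is gray → back edge
First back edge: C → H.

C->H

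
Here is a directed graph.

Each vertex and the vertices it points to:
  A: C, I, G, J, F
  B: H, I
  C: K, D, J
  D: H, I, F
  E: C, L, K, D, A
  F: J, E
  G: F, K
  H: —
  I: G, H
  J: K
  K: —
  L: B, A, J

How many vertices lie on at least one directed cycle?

9

A vertex is on a directed cycle iff it belongs to a strongly connected component of size ≥ 2 (or has a self-loop).
The vertices on cycles are {A, B, C, D, E, F, G, I, L} — 9 in total.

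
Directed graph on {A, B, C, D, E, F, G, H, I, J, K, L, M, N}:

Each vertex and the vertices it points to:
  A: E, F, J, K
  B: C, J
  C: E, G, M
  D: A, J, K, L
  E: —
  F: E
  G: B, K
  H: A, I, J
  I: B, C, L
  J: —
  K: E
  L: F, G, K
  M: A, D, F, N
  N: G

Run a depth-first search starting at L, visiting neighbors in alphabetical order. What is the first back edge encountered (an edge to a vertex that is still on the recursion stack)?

DFS from L (visiting neighbors in alphabetical order); mark gray on enter, black on exit:
L gray
  F gray
    E gray
    E black
  F black
  G gray
    B gray
      C gray
        C→E: E black — skip
        C→G: G is gray → back edge
First back edge: C → G.

C->G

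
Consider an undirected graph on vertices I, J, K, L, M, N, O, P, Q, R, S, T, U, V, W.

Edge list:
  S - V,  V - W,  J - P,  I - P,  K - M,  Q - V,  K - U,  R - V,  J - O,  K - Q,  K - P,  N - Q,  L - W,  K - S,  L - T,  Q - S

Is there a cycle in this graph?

DFS, tracking each vertex's parent; an edge to a visited non-parent vertex closes a cycle.
Start from P:
visit P (parent –)
  visit K (parent P)
    visit U (parent K)
      U–K: parent, skip
    visit Q (parent K)
      visit V (parent Q)
        V–Q: parent, skip
        visit W (parent V)
          W–V: parent, skip
          visit L (parent W)
            visit T (parent L)
              T–L: parent, skip
            L–W: parent, skip
        visit R (parent V)
          R–V: parent, skip
        visit S (parent V)
          S–Q: Q visited and ≠ parent → cycle
Cycle: Q – V – S – Q.

Yes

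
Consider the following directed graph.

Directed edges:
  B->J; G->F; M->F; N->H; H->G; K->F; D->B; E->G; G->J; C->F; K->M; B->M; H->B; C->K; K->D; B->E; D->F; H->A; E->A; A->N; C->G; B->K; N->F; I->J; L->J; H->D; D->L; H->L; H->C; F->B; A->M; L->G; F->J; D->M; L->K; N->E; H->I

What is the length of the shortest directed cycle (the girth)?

3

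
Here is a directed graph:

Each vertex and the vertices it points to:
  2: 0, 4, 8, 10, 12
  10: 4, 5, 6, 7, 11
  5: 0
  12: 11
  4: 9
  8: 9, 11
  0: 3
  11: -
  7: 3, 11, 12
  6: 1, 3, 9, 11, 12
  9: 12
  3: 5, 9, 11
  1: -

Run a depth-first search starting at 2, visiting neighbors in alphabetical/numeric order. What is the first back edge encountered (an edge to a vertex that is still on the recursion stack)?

5->0

DFS from 2 (visiting neighbors in alphabetical/numeric order); mark gray on enter, black on exit:
2 gray
  0 gray
    3 gray
      5 gray
        5→0: 0 is gray → back edge
First back edge: 5 → 0.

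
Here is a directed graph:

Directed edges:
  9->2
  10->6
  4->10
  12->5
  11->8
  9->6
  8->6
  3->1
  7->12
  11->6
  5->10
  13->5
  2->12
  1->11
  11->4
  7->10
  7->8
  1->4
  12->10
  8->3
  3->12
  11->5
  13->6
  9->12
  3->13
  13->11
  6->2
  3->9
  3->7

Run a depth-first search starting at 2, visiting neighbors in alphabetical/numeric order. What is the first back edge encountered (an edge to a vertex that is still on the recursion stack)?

6→2

DFS from 2 (visiting neighbors in alphabetical/numeric order); mark gray on enter, black on exit:
2 gray
  12 gray
    5 gray
      10 gray
        6 gray
          6→2: 2 is gray → back edge
First back edge: 6 → 2.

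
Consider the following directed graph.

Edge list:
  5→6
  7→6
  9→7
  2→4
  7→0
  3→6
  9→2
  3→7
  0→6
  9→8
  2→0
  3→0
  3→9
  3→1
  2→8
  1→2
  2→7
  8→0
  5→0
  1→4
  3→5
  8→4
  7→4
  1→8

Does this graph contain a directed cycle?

DFS with white/gray/black marking, starting from 8:
8 gray
  0 gray
    6 gray
    6 black
  0 black
  4 gray
  4 black
8 black
1 gray
  1→8: 8 black — skip
  1→4: 4 black — skip
  2 gray
    2→8: 8 black — skip
    7 gray
      7→6: 6 black — skip
      7→4: 4 black — skip
      7→0: 0 black — skip
    7 black
    2→4: 4 black — skip
    2→0: 0 black — skip
  2 black
1 black
3 gray
  9 gray
    9→8: 8 black — skip
    9→2: 2 black — skip
    9→7: 7 black — skip
  9 black
  3→1: 1 black — skip
  3→0: 0 black — skip
  3→6: 6 black — skip
  5 gray
    5→6: 6 black — skip
    5→0: 0 black — skip
  5 black
  3→7: 7 black — skip
3 black
Every edge goes to a white or black vertex — no back edge, so the graph is acyclic.

No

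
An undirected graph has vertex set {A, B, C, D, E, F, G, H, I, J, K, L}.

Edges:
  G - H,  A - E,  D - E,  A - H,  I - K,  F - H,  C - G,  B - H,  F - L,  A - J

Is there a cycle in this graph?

No

DFS, tracking each vertex's parent; an edge to a visited non-parent vertex closes a cycle.
Start from G:
visit G (parent –)
  visit C (parent G)
    C–G: parent, skip
  visit H (parent G)
    visit F (parent H)
      F–H: parent, skip
      visit L (parent F)
        L–F: parent, skip
    visit A (parent H)
      visit E (parent A)
        E–A: parent, skip
        visit D (parent E)
          D–E: parent, skip
      A–H: parent, skip
      visit J (parent A)
        J–A: parent, skip
    visit B (parent H)
      B–H: parent, skip
    H–G: parent, skip
visit I (parent –)
  visit K (parent I)
    K–I: parent, skip
No non-parent visited neighbor found — the graph is a forest.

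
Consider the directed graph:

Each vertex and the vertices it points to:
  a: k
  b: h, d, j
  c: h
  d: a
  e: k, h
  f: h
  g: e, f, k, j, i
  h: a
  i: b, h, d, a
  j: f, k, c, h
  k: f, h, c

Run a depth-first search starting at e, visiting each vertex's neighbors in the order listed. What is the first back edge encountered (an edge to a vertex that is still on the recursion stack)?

a→k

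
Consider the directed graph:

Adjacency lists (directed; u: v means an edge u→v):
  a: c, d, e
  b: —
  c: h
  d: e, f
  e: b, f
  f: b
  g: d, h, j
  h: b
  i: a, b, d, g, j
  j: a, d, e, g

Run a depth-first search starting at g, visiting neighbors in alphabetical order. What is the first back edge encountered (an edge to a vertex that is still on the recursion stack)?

j→g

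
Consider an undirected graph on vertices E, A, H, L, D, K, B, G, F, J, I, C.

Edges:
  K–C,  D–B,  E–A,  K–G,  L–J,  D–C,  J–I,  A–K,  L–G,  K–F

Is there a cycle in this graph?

No

DFS, tracking each vertex's parent; an edge to a visited non-parent vertex closes a cycle.
Start from L:
visit L (parent –)
  visit G (parent L)
    visit K (parent G)
      visit F (parent K)
        F–K: parent, skip
      visit A (parent K)
        visit E (parent A)
          E–A: parent, skip
        A–K: parent, skip
      K–G: parent, skip
      visit C (parent K)
        C–K: parent, skip
        visit D (parent C)
          D–C: parent, skip
          visit B (parent D)
            B–D: parent, skip
    G–L: parent, skip
  visit J (parent L)
    J–L: parent, skip
    visit I (parent J)
      I–J: parent, skip
visit H (parent –)
No non-parent visited neighbor found — the graph is a forest.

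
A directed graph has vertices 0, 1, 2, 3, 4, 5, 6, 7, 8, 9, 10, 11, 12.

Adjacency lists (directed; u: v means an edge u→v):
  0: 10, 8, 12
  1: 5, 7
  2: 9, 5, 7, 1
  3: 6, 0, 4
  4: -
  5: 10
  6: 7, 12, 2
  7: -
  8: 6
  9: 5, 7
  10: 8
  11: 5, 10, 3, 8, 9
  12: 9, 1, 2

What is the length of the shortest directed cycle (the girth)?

For each vertex v, BFS finds the shortest path from v back to v.
The shortest such closed walk is 10 → 8 → 6 → 2 → 5 → 10, length 5.

5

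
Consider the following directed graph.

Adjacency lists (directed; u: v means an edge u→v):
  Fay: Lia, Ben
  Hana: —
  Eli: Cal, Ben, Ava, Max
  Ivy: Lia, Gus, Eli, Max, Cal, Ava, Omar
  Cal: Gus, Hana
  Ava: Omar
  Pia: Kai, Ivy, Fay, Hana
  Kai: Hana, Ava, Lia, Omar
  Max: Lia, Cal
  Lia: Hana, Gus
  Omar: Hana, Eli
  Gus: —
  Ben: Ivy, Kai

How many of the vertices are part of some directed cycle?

6

A vertex is on a directed cycle iff it belongs to a strongly connected component of size ≥ 2 (or has a self-loop).
The vertices on cycles are {Ava, Ben, Eli, Ivy, Kai, Omar} — 6 in total.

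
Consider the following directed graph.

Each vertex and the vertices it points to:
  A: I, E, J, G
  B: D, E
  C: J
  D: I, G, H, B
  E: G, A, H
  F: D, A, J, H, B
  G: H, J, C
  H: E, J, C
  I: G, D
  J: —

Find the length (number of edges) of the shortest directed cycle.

2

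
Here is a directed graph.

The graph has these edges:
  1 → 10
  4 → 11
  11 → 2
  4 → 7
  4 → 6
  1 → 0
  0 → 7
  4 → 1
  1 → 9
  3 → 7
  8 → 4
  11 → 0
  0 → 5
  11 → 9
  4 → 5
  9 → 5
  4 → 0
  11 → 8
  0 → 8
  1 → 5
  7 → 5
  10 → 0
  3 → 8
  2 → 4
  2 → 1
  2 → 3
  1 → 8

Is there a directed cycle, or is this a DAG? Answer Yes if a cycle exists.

DFS with white/gray/black marking, starting from 1:
1 gray
  5 gray
  5 black
  8 gray
    4 gray
      11 gray
        9 gray
          9→5: 5 black — skip
        9 black
        0 gray
          7 gray
            7→5: 5 black — skip
          7 black
          0→5: 5 black — skip
          0→8: 8 is gray → back edge
Back edge found, so a cycle exists: 8 → 4 → 11 → 0 → 8.

Yes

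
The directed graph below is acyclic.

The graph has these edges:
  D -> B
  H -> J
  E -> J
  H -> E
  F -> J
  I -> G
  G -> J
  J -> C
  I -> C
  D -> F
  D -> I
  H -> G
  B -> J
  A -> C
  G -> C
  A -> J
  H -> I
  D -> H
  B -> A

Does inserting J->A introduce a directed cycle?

Adding J→A creates a cycle iff A can already reach J.
Path from A: A → J.
So A → … → J → A is a cycle.

Yes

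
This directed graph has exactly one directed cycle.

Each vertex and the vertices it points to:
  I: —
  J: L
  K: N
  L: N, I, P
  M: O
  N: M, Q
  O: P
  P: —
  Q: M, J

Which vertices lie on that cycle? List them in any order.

DFS with gray/black marking from N:
N gray
  M gray
    O gray
      P gray
      P black
    O black
  M black
  Q gray
    Q→M: M black — skip
    J gray
      L gray
        L→N: N is gray → back edge
Back edge closes the cycle N → Q → J → L → N; its vertices are {J, L, N, Q}.

J, L, N, Q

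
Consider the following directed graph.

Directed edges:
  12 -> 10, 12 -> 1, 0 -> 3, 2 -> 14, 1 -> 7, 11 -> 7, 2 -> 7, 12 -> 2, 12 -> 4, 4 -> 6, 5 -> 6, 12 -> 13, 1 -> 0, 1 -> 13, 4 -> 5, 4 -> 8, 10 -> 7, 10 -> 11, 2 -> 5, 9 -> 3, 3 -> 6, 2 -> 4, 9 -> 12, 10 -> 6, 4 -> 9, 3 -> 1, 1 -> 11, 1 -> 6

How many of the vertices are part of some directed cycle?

7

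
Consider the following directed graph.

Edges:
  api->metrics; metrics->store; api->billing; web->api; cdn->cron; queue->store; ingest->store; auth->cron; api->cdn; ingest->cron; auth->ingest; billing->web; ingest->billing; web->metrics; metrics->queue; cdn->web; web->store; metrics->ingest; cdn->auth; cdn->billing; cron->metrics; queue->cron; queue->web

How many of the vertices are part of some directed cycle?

9

A vertex is on a directed cycle iff it belongs to a strongly connected component of size ≥ 2 (or has a self-loop).
The vertices on cycles are {api, cdn, web, auth, cron, queue, ingest, billing, metrics} — 9 in total.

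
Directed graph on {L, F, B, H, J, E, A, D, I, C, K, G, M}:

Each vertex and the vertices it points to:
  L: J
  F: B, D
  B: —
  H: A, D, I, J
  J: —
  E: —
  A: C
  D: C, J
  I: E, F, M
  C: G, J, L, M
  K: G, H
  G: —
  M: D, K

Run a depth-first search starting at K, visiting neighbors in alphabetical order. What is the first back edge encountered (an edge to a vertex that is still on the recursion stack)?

D→C

DFS from K (visiting neighbors in alphabetical order); mark gray on enter, black on exit:
K gray
  G gray
  G black
  H gray
    A gray
      C gray
        C→G: G black — skip
        J gray
        J black
        L gray
          L→J: J black — skip
        L black
        M gray
          D gray
            D→C: C is gray → back edge
First back edge: D → C.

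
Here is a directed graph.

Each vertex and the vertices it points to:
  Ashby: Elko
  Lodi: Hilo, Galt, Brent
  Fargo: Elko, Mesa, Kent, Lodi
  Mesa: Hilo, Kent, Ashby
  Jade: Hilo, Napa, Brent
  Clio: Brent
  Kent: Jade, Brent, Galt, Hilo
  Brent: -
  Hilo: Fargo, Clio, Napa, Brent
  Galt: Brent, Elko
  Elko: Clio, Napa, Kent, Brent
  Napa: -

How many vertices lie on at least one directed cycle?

A vertex is on a directed cycle iff it belongs to a strongly connected component of size ≥ 2 (or has a self-loop).
The vertices on cycles are {Elko, Galt, Hilo, Jade, Kent, Lodi, Mesa, Ashby, Fargo} — 9 in total.

9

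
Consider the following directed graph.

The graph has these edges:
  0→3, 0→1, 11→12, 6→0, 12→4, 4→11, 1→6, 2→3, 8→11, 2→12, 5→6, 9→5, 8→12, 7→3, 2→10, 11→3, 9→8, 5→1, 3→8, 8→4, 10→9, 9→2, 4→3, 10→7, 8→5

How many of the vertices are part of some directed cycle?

12

A vertex is on a directed cycle iff it belongs to a strongly connected component of size ≥ 2 (or has a self-loop).
The vertices on cycles are {0, 1, 2, 3, 4, 5, 6, 8, 9, 10, 11, 12} — 12 in total.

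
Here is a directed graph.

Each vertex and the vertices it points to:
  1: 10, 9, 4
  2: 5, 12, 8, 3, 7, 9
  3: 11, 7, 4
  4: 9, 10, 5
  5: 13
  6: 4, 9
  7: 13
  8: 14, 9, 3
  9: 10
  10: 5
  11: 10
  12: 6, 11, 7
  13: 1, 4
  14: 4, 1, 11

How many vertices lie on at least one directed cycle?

A vertex is on a directed cycle iff it belongs to a strongly connected component of size ≥ 2 (or has a self-loop).
The vertices on cycles are {1, 4, 5, 9, 10, 13} — 6 in total.

6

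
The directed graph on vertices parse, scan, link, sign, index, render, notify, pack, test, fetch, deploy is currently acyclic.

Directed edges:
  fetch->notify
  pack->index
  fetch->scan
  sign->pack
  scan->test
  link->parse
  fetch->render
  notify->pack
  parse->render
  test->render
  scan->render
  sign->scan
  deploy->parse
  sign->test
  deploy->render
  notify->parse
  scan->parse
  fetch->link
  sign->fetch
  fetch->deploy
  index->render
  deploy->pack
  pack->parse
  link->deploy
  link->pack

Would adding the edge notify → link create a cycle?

No

Adding notify→link creates a cycle iff link can already reach notify.
Explore from link: no path reaches notify. The graph stays acyclic.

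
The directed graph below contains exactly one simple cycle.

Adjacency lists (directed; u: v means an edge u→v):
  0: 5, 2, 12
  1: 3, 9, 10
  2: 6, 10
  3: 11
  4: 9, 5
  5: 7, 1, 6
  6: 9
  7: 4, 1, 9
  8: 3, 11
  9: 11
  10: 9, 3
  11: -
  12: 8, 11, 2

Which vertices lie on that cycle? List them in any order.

DFS with gray/black marking from 5:
5 gray
  7 gray
    4 gray
      9 gray
        11 gray
        11 black
      9 black
      4→5: 5 is gray → back edge
Back edge closes the cycle 5 → 7 → 4 → 5; its vertices are {4, 5, 7}.

4, 5, 7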